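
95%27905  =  95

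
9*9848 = 88632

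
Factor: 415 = 5^1*83^1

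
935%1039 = 935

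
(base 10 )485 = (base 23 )l2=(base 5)3420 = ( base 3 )122222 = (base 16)1E5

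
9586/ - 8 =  - 1199+ 3/4 = -  1198.25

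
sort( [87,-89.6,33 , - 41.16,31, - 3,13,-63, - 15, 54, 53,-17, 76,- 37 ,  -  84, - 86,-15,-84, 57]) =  [ - 89.6, -86 ,-84,-84, -63, - 41.16, - 37 ,-17, - 15,-15, - 3, 13, 31, 33,53, 54,57,76 , 87]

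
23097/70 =329 + 67/70   =  329.96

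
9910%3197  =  319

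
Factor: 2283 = 3^1*761^1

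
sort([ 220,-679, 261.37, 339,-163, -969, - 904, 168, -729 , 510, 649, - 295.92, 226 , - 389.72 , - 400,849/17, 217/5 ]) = [ - 969,  -  904, - 729,- 679 , -400, - 389.72, -295.92, - 163,217/5, 849/17, 168 , 220,  226, 261.37, 339, 510, 649 ] 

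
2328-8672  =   - 6344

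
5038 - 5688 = -650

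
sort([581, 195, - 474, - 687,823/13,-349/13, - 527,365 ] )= [ - 687, - 527 , - 474, - 349/13,823/13,195,  365 , 581]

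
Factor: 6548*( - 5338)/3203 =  - 2^3*17^1 *157^1*1637^1*3203^( - 1) = - 34953224/3203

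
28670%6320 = 3390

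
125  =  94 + 31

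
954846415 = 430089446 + 524756969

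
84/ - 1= - 84+0/1 = - 84.00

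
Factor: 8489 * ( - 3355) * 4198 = -119561537810 = -  2^1 * 5^1*11^1*13^1 * 61^1*653^1*2099^1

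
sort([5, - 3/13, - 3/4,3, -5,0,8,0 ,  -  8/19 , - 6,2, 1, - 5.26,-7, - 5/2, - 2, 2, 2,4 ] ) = [ - 7, - 6, - 5.26, - 5, - 5/2, - 2,-3/4 , - 8/19, - 3/13, 0, 0, 1, 2,2 , 2,3,4,  5,8 ] 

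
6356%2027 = 275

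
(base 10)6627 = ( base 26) 9KN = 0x19E3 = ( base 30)7ar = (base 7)25215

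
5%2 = 1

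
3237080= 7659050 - 4421970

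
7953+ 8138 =16091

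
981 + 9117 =10098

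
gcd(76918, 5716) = 2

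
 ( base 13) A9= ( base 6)351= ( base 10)139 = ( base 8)213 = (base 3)12011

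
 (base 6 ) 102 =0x26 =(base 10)38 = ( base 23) 1F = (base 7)53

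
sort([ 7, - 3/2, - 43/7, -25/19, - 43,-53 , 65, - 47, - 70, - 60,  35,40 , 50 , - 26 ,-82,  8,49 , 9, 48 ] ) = [ - 82, - 70, - 60, - 53 , - 47, - 43, - 26, - 43/7, - 3/2, - 25/19,  7, 8, 9,35,40,48,49,50, 65]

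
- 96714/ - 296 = 326 + 109/148  =  326.74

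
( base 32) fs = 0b111111100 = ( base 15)23D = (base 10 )508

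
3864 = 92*42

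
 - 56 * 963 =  - 53928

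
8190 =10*819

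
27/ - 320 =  - 27/320=- 0.08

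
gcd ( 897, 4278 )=69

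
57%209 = 57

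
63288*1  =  63288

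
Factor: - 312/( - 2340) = 2/15 = 2^1*3^( - 1)*5^( - 1 )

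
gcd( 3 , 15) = 3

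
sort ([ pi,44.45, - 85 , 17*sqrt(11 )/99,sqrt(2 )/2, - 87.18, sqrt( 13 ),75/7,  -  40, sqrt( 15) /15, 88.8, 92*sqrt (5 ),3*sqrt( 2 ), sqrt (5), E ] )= [ - 87.18,-85, - 40,  sqrt(15) /15,17*sqrt( 11 ) /99, sqrt( 2 )/2, sqrt( 5), E, pi, sqrt( 13) , 3*sqrt (2 ), 75/7, 44.45, 88.8, 92 * sqrt (5)]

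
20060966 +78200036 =98261002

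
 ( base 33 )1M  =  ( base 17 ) 34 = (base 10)55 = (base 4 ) 313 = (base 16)37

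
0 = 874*0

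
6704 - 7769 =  -1065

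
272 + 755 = 1027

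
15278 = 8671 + 6607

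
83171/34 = 2446 + 7/34 = 2446.21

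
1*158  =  158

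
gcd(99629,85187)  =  1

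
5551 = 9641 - 4090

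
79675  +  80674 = 160349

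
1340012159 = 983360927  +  356651232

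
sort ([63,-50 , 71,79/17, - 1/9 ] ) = [-50, - 1/9,79/17 , 63 , 71]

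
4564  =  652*7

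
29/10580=29/10580 = 0.00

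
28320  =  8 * 3540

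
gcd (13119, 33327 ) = 3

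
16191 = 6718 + 9473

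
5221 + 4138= 9359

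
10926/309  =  35 + 37/103 = 35.36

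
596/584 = 149/146 = 1.02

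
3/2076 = 1/692 = 0.00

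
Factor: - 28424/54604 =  - 38/73 = -  2^1 * 19^1*73^(- 1)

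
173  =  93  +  80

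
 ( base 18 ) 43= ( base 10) 75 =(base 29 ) 2h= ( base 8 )113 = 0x4B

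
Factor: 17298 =2^1 * 3^2 * 31^2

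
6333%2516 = 1301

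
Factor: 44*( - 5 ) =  - 220 = - 2^2*5^1 * 11^1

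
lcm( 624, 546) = 4368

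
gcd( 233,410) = 1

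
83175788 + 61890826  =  145066614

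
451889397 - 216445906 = 235443491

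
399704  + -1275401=  -  875697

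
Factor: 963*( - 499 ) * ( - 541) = 3^2*107^1 * 499^1*541^1 = 259970517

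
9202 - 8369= 833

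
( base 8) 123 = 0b1010011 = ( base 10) 83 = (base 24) 3b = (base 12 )6B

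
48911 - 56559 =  - 7648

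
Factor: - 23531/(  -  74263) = 7^( - 1 )*103^(  -  2)*23531^1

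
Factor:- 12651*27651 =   -  349812801  =  -3^2*13^1 * 709^1*4217^1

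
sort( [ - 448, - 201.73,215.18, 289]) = [ - 448 , - 201.73, 215.18,289]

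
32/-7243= - 1 + 7211/7243=- 0.00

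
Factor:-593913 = - 3^1*197971^1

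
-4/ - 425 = 4/425 = 0.01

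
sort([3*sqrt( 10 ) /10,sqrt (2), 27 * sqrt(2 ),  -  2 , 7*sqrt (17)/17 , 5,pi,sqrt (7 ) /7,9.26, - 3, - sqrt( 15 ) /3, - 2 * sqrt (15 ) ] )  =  [ - 2 * sqrt(15 ), - 3, - 2,-sqrt( 15)/3,sqrt (7)/7, 3*sqrt( 10)/10,  sqrt( 2 ), 7 * sqrt ( 17 ) /17,  pi, 5,9.26,27 * sqrt(2 )]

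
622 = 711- 89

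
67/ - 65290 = -67/65290 = - 0.00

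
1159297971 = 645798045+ 513499926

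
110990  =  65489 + 45501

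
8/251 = 8/251 = 0.03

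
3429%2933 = 496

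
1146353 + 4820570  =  5966923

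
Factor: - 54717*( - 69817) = 3^1 *11^2*13^1*23^1*61^1*577^1= 3820176789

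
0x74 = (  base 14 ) 84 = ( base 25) 4g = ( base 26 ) 4c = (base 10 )116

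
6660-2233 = 4427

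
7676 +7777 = 15453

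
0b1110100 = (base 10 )116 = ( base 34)3e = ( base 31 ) 3N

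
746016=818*912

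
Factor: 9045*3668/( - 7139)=-2^2*3^3*5^1*7^1*11^( - 2 )*59^( - 1)*67^1*131^1 = -  33177060/7139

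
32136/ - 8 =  - 4017 + 0/1 = -4017.00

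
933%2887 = 933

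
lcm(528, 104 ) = 6864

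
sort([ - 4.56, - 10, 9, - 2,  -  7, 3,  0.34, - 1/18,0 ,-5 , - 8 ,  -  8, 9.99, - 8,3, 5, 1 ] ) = [ - 10, - 8,- 8, - 8, - 7, - 5,  -  4.56, - 2, - 1/18,0, 0.34,1, 3 , 3, 5, 9,9.99] 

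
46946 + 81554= 128500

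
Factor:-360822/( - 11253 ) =994/31 =2^1 *7^1*31^( - 1)*71^1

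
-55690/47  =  -55690/47 =- 1184.89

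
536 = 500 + 36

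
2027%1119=908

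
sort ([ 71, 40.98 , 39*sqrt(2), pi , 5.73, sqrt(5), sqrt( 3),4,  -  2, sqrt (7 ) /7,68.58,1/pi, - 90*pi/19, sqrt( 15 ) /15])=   [ - 90*pi/19, -2,sqrt( 15) /15,1/pi, sqrt( 7 )/7, sqrt( 3) , sqrt ( 5),pi , 4,  5.73,40.98, 39*sqrt( 2 ), 68.58,  71 ]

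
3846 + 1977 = 5823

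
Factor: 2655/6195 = 3/7= 3^1*7^(-1 ) 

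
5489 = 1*5489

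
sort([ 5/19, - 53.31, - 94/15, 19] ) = [ - 53.31, - 94/15  ,  5/19, 19 ] 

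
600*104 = 62400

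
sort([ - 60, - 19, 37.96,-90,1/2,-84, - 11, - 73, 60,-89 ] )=[-90, -89,-84,-73,-60, -19, - 11,1/2, 37.96,60 ] 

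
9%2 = 1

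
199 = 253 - 54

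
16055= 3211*5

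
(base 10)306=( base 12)216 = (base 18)H0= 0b100110010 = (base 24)ci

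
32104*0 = 0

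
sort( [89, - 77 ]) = [ - 77, 89] 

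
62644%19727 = 3463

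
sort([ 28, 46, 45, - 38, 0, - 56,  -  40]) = [ - 56 ,-40, - 38, 0,28, 45, 46 ] 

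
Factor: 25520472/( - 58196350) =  - 12760236/29098175 = - 2^2*3^2*5^( - 2) * 727^( - 1) * 1601^( - 1)*354451^1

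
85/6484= 85/6484=0.01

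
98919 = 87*1137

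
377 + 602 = 979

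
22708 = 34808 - 12100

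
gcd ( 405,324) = 81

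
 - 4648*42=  - 195216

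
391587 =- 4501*(  -  87)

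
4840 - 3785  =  1055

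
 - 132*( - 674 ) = 88968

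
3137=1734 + 1403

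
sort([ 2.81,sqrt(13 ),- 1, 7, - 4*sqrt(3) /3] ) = [  -  4*sqrt( 3 )/3, - 1,  2.81,sqrt( 13),7 ] 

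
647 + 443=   1090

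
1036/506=518/253 = 2.05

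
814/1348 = 407/674  =  0.60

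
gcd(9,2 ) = 1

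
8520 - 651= 7869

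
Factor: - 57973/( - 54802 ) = 2^( - 1)*11^(-1)*47^(-1) * 53^( - 1)*57973^1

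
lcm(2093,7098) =163254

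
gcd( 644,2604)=28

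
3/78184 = 3/78184 = 0.00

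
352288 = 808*436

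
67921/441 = 9703/63   =  154.02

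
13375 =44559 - 31184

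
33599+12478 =46077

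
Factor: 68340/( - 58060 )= - 3417/2903 = - 3^1*17^1*67^1 *2903^(-1 ) 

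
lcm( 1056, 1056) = 1056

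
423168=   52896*8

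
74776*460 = 34396960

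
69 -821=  - 752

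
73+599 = 672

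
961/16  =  60 + 1/16 = 60.06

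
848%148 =108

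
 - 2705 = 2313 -5018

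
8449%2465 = 1054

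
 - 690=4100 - 4790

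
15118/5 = 15118/5 = 3023.60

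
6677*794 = 5301538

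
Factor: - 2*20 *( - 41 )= 1640 = 2^3*5^1*41^1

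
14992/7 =14992/7 = 2141.71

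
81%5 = 1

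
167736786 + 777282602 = 945019388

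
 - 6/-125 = 6/125 = 0.05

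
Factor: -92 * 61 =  - 5612=- 2^2*23^1 * 61^1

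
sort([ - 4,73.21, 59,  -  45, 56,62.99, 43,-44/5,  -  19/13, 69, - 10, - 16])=[ - 45 ,- 16, -10,  -  44/5, - 4,-19/13,43, 56, 59,62.99,69, 73.21] 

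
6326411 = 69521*91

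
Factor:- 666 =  - 2^1*3^2*37^1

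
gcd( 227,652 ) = 1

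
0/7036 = 0 = 0.00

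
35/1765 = 7/353  =  0.02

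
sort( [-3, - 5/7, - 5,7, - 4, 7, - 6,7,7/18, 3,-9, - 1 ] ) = [ - 9, - 6, - 5, - 4 , - 3,  -  1, - 5/7,  7/18,3, 7,7,  7]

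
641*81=51921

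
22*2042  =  44924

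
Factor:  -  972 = -2^2*3^5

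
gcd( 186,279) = 93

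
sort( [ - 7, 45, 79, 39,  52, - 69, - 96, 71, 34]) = [ - 96 , - 69,  -  7 , 34, 39, 45, 52, 71 , 79]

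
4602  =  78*59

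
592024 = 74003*8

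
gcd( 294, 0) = 294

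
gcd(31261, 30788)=43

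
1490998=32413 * 46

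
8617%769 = 158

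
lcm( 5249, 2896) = 83984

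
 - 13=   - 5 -8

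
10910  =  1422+9488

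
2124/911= 2 +302/911 = 2.33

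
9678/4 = 4839/2=2419.50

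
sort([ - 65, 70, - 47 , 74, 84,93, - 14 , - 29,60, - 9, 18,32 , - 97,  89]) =[  -  97, - 65,-47,  -  29, - 14, - 9,18,32,60,70 , 74,84,89, 93]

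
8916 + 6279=15195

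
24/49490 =12/24745 = 0.00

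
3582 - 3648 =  - 66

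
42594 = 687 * 62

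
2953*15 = 44295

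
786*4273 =3358578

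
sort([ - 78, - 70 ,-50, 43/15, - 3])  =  [ - 78, - 70 ,  -  50,-3 , 43/15] 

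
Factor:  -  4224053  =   - 29^1*113^1*1289^1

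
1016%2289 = 1016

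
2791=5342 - 2551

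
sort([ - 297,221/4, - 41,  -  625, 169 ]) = [ - 625, - 297, - 41,221/4,169 ] 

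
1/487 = 1/487 = 0.00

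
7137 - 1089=6048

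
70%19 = 13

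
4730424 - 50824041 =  - 46093617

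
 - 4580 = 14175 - 18755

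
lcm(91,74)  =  6734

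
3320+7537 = 10857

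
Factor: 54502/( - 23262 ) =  - 27251/11631 =- 3^( - 1)*7^1*17^1 * 229^1*3877^( - 1 ) 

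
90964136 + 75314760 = 166278896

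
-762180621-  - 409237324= -352943297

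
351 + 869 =1220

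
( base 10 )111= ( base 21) 56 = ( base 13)87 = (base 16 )6f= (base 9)133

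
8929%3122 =2685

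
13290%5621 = 2048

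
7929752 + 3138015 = 11067767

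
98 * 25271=2476558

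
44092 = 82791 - 38699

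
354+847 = 1201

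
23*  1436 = 33028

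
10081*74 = 745994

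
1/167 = 1/167 =0.01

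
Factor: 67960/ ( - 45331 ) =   -  2^3*5^1 * 11^ ( - 1 )*13^( - 1)*317^(  -  1) * 1699^1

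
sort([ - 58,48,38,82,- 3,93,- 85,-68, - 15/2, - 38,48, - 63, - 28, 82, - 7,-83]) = [- 85, - 83, - 68, - 63, - 58,  -  38,-28, - 15/2 , -7, - 3,38,48, 48, 82, 82  ,  93]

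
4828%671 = 131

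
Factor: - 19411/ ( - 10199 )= 59/31 = 31^(-1)*59^1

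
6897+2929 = 9826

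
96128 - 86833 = 9295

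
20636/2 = 10318 = 10318.00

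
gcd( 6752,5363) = 1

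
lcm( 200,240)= 1200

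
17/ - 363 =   -  17/363 = -  0.05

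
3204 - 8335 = - 5131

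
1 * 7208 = 7208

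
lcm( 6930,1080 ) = 83160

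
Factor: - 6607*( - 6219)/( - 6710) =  - 41088933/6710 = - 2^( - 1) * 3^2* 5^ ( - 1)*11^( -1)*61^ (  -  1)*691^1*6607^1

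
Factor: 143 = 11^1 * 13^1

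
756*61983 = 46859148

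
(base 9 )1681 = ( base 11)A71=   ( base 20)348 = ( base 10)1288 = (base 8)2410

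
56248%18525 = 673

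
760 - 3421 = - 2661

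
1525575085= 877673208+647901877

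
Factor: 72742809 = 3^1*3371^1*7193^1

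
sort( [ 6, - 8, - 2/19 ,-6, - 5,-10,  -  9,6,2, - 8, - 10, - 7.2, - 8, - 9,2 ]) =[ - 10, - 10, - 9, - 9, - 8 , - 8, - 8, - 7.2 , - 6, - 5,-2/19, 2,  2,6, 6] 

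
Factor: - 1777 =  - 1777^1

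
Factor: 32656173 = 3^1*11^1*989581^1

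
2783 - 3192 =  - 409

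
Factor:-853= - 853^1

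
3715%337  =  8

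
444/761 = 444/761 = 0.58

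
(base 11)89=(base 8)141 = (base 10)97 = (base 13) 76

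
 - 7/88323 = - 7/88323 = - 0.00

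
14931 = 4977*3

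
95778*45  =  4310010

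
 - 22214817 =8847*( - 2511)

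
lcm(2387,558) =42966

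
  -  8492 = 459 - 8951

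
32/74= 16/37 = 0.43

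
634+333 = 967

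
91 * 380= 34580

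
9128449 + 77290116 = 86418565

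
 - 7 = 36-43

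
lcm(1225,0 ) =0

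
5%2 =1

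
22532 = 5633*4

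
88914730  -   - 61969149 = 150883879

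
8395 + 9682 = 18077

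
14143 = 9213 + 4930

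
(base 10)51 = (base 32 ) 1j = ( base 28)1N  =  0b110011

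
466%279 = 187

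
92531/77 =1201 +54/77 = 1201.70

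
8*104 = 832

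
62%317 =62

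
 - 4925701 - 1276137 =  -6201838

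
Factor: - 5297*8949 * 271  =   - 12846173163 = - 3^1 * 19^1 * 157^1*271^1*5297^1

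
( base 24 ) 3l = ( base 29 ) 36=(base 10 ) 93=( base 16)5d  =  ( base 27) 3C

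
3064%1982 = 1082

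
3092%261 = 221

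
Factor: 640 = 2^7*5^1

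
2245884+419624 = 2665508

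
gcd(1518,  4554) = 1518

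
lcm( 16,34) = 272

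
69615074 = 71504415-1889341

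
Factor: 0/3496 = 0^1 = 0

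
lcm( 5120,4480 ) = 35840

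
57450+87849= 145299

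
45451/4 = 45451/4  =  11362.75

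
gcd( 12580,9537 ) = 17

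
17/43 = 17/43 =0.40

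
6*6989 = 41934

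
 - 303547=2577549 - 2881096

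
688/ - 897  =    -  1 + 209/897 = - 0.77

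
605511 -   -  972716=1578227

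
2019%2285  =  2019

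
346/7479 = 346/7479 = 0.05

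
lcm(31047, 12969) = 1024551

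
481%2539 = 481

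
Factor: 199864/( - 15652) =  - 2^1 * 13^ ( - 1 )*83^1 = - 166/13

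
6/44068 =3/22034 = 0.00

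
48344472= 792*61041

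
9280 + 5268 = 14548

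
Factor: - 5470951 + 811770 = -4659181=-4659181^1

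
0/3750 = 0 = 0.00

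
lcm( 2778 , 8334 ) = 8334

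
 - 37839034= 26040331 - 63879365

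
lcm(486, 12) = 972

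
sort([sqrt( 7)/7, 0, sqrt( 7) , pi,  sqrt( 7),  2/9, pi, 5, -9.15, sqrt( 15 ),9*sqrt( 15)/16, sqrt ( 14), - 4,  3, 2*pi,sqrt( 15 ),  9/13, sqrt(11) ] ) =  [ - 9.15 ,- 4,0, 2/9 , sqrt( 7 )/7,9/13, 9*sqrt (15) /16, sqrt(7 ),sqrt( 7 ), 3, pi,pi , sqrt(11 ), sqrt(14), sqrt(15 ),sqrt(15),  5,2 * pi]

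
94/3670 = 47/1835   =  0.03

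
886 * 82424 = 73027664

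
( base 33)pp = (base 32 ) qi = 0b1101010010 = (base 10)850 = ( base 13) 505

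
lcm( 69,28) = 1932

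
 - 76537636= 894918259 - 971455895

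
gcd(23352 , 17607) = 3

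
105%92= 13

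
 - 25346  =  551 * ( - 46) 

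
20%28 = 20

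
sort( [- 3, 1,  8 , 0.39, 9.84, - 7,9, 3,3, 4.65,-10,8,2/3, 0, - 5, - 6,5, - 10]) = [ - 10,-10, - 7, - 6, - 5, - 3,  0, 0.39, 2/3,1,3,3,4.65,5, 8, 8, 9, 9.84]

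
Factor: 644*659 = 2^2*7^1*23^1 *659^1 = 424396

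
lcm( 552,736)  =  2208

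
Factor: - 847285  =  -5^1*169457^1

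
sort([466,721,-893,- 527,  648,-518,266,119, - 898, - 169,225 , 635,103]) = [ - 898,-893 ,  -  527,- 518, -169,103 , 119,225, 266,466,  635,648, 721] 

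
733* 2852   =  2090516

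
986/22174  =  493/11087 = 0.04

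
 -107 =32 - 139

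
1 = 1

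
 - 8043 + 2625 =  - 5418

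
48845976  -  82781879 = - 33935903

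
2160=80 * 27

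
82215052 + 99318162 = 181533214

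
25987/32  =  25987/32 =812.09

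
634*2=1268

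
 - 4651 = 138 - 4789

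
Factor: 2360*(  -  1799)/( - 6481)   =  4245640/6481 = 2^3*5^1*7^1 * 59^1*257^1*6481^(  -  1)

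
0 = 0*8885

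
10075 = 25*403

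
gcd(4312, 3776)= 8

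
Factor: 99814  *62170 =6205436380 = 2^2*5^1*11^1*13^1*349^1* 6217^1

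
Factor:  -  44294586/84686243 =  -  2^1*3^1*7^1*19^1*47^1 * 1181^1*84686243^( - 1) 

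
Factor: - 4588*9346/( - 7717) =2^3*31^1*37^1*4673^1*7717^(-1) = 42879448/7717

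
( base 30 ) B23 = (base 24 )H73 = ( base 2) 10011011101011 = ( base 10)9963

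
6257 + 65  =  6322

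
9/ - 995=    - 1 + 986/995 = - 0.01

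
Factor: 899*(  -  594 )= -534006 = - 2^1*3^3*11^1*29^1*31^1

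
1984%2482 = 1984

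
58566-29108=29458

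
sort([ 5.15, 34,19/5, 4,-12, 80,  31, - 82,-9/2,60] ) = [ - 82, - 12, - 9/2, 19/5,4,5.15,31,34, 60,  80 ]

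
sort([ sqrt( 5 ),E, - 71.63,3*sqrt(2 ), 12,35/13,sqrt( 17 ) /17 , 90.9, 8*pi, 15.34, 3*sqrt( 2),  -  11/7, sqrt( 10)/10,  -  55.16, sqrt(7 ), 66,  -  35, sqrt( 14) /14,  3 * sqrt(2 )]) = [- 71.63,  -  55.16,-35,-11/7, sqrt( 17 ) /17, sqrt( 14 )/14, sqrt( 10 )/10, sqrt( 5), sqrt( 7), 35/13, E,3*sqrt( 2 ), 3 * sqrt ( 2), 3*sqrt ( 2) , 12,15.34, 8*pi, 66 , 90.9 ]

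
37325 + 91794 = 129119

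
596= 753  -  157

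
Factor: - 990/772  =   - 495/386 = - 2^( - 1 )*3^2 * 5^1*11^1*193^ ( - 1) 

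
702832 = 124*5668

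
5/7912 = 5/7912 = 0.00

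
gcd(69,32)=1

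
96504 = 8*12063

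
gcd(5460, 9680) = 20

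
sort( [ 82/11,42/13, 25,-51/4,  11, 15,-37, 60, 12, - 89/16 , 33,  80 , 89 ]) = [  -  37 ,  -  51/4, -89/16,42/13,  82/11, 11,12,15 , 25,33,60,80,89 ] 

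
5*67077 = 335385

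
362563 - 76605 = 285958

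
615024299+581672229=1196696528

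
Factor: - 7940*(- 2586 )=2^3 * 3^1*5^1* 397^1*431^1 = 20532840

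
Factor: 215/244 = 2^( - 2 )*5^1*43^1*61^( - 1) 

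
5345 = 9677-4332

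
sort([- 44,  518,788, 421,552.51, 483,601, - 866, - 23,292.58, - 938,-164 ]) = [ - 938 , - 866, - 164 , - 44, - 23, 292.58,421, 483, 518,552.51,601,788 ]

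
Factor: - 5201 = -7^1*743^1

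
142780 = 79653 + 63127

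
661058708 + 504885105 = 1165943813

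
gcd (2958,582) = 6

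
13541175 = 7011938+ 6529237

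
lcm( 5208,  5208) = 5208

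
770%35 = 0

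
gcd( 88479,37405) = 1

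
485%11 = 1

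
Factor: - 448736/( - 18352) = 2^1*31^(  -  1 )*379^1 = 758/31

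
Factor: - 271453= -7^1*13^1*19^1 * 157^1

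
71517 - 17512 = 54005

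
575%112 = 15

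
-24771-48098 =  - 72869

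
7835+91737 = 99572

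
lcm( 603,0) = 0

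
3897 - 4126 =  - 229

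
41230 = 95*434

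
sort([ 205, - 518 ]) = [  -  518,205] 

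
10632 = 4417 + 6215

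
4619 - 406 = 4213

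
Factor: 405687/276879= 135229/92293=17^(-1)*61^(-1 )*89^(-1)*271^1 *499^1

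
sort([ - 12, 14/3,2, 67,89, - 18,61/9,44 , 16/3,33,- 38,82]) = [ - 38, - 18, - 12, 2,14/3, 16/3,61/9, 33,44, 67,  82,89 ] 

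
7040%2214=398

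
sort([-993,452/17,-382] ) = [  -  993,-382,452/17 ] 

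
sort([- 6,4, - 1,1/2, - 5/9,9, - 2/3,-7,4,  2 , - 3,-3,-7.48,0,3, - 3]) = [ - 7.48, - 7, - 6,-3, - 3,-3, - 1, - 2/3, - 5/9,0,  1/2,2,3,4,4,9]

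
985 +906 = 1891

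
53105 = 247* 215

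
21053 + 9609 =30662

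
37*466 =17242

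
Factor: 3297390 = 2^1*3^1*5^1*109913^1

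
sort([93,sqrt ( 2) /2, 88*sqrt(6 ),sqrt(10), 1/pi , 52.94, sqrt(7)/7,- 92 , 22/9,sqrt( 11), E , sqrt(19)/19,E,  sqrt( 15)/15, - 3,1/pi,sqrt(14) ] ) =[ - 92, - 3 , sqrt( 19 ) /19,sqrt (15)/15, 1/pi,  1/pi,  sqrt ( 7)/7,  sqrt (2 )/2,22/9,E,  E, sqrt(10 ),sqrt( 11), sqrt(14),  52.94, 93,88*sqrt(6)]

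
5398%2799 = 2599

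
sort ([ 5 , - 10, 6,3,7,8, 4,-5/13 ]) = [  -  10, - 5/13,3,4,5, 6,7,8] 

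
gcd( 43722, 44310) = 42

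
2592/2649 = 864/883 = 0.98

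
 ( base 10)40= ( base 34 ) 16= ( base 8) 50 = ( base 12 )34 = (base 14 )2C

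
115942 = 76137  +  39805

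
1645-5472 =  - 3827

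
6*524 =3144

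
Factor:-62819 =  -  62819^1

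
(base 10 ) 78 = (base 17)4A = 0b1001110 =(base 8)116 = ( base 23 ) 39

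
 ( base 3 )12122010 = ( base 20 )A57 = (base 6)31003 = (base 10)4107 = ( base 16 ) 100B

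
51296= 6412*8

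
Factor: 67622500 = 2^2*5^4*11^1*2459^1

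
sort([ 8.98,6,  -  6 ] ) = [ -6,6,8.98 ] 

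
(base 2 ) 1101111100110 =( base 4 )1233212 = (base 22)EGE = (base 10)7142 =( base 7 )26552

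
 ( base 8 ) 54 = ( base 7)62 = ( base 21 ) 22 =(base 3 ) 1122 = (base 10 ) 44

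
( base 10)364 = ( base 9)444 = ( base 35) AE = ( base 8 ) 554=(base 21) h7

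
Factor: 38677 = 38677^1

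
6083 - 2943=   3140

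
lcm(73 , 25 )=1825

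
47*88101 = 4140747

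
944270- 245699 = 698571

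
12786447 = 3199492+9586955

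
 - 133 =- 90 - 43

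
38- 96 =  - 58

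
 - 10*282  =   - 2820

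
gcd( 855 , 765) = 45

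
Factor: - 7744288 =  - 2^5* 242009^1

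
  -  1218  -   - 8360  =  7142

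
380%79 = 64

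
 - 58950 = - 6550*9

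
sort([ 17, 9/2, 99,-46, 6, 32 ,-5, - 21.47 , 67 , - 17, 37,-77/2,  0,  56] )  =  [ - 46, - 77/2,-21.47 , - 17, - 5,0,9/2, 6,  17, 32, 37, 56, 67,  99] 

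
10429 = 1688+8741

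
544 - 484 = 60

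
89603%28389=4436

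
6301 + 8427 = 14728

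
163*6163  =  1004569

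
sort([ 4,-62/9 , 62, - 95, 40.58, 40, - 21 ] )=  [ - 95, - 21, - 62/9,4,  40,40.58,  62]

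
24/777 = 8/259 =0.03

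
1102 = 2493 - 1391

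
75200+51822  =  127022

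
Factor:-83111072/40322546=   -  2^4  *1213^( - 1) * 1511^( - 1)*236111^1 = -  3777776/1832843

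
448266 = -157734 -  - 606000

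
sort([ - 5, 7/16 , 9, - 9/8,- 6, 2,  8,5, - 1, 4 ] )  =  [ - 6, - 5,-9/8, - 1, 7/16,2 , 4,5, 8, 9 ]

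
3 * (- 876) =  - 2628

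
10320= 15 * 688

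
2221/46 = 2221/46 =48.28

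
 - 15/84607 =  -1 + 84592/84607 =- 0.00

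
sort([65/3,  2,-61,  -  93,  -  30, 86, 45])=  [ - 93,-61, - 30,2,65/3,  45, 86 ] 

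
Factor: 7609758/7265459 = 2^1*3^1*13^1*283^( - 1 )*25673^( - 1)*97561^1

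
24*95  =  2280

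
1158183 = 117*9899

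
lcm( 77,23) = 1771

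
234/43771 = 18/3367 = 0.01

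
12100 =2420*5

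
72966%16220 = 8086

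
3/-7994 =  - 3/7994 = - 0.00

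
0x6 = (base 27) 6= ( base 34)6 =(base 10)6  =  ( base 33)6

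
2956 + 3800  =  6756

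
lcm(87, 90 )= 2610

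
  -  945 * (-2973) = 2809485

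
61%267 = 61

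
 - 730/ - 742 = 365/371  =  0.98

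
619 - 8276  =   - 7657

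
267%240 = 27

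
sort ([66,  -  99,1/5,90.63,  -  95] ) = [ - 99, - 95  ,  1/5 , 66 , 90.63] 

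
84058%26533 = 4459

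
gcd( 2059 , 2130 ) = 71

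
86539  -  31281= 55258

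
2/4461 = 2/4461 = 0.00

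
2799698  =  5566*503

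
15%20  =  15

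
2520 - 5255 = - 2735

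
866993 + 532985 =1399978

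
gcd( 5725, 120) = 5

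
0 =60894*0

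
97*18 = 1746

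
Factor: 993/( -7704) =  - 331/2568 = -  2^( -3 )*3^(-1)*107^( - 1) *331^1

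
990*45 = 44550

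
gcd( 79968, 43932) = 84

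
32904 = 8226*4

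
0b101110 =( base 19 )28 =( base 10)46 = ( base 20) 26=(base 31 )1f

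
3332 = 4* 833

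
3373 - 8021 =  -  4648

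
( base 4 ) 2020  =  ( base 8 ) 210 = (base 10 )136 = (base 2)10001000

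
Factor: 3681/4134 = 2^( - 1)*3^1*13^( - 1)*53^ ( - 1)*409^1= 1227/1378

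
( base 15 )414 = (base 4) 32113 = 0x397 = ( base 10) 919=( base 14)499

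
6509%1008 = 461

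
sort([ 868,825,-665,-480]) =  [-665, - 480,825,868 ]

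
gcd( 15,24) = 3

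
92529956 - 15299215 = 77230741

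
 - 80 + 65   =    -  15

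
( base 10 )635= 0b1001111011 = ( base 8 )1173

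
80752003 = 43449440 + 37302563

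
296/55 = 296/55 = 5.38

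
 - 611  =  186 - 797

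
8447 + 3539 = 11986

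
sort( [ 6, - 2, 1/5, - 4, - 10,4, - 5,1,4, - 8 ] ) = [ - 10,  -  8, - 5, - 4, - 2, 1/5,1,4,  4 , 6] 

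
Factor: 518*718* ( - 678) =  - 2^3*3^1*7^1*37^1 * 113^1*359^1 = - 252164472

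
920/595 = 184/119 = 1.55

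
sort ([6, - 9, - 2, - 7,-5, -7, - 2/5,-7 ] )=[ - 9, - 7 , - 7,-7, - 5 , - 2, - 2/5,  6]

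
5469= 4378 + 1091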